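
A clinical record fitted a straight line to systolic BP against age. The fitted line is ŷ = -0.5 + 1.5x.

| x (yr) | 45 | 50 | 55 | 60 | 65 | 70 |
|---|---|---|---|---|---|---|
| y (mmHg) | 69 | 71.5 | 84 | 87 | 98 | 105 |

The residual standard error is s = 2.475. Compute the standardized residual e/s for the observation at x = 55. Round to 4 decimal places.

ŷ = -0.5 + 1.5·55 = 82
e = 84 − 82 = 2
e/s = 2 / 2.475 = 0.8081

0.8081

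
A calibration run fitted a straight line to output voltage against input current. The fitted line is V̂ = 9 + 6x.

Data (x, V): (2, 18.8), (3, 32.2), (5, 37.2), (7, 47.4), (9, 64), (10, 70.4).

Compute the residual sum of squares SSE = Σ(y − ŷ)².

x=2: V̂ = 9 + 6·2 = 21; e = 18.8 − 21 = -2.2
x=3: V̂ = 9 + 6·3 = 27; e = 32.2 − 27 = 5.2
x=5: V̂ = 9 + 6·5 = 39; e = 37.2 − 39 = -1.8
x=7: V̂ = 9 + 6·7 = 51; e = 47.4 − 51 = -3.6
x=9: V̂ = 9 + 6·9 = 63; e = 64 − 63 = 1
x=10: V̂ = 9 + 6·10 = 69; e = 70.4 − 69 = 1.4
SSE = 4.84 + 27.04 + 3.24 + 12.96 + 1 + 1.96 = 51.04

SSE = 51.04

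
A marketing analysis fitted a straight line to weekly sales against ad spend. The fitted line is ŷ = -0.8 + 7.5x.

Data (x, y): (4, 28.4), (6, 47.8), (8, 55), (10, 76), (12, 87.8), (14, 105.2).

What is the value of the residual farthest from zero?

x=4: ŷ = -0.8 + 7.5·4 = 29.2; e = 28.4 − 29.2 = -0.8
x=6: ŷ = -0.8 + 7.5·6 = 44.2; e = 47.8 − 44.2 = 3.6
x=8: ŷ = -0.8 + 7.5·8 = 59.2; e = 55 − 59.2 = -4.2
x=10: ŷ = -0.8 + 7.5·10 = 74.2; e = 76 − 74.2 = 1.8
x=12: ŷ = -0.8 + 7.5·12 = 89.2; e = 87.8 − 89.2 = -1.4
x=14: ŷ = -0.8 + 7.5·14 = 104.2; e = 105.2 − 104.2 = 1
Largest |e| is 4.2 at x = 8, residual -4.2.

e = -4.2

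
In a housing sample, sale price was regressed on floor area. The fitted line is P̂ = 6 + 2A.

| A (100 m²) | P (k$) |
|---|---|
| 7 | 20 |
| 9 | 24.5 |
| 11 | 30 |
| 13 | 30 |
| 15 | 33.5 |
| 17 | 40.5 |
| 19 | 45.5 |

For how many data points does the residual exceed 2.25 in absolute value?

A=7: P̂ = 6 + 2·7 = 20; e = 20 − 20 = 0
A=9: P̂ = 6 + 2·9 = 24; e = 24.5 − 24 = 0.5
A=11: P̂ = 6 + 2·11 = 28; e = 30 − 28 = 2
A=13: P̂ = 6 + 2·13 = 32; e = 30 − 32 = -2
A=15: P̂ = 6 + 2·15 = 36; e = 33.5 − 36 = -2.5
A=17: P̂ = 6 + 2·17 = 40; e = 40.5 − 40 = 0.5
A=19: P̂ = 6 + 2·19 = 44; e = 45.5 − 44 = 1.5
|e| > 2.25: A=15 (|e|=2.5) → 1

1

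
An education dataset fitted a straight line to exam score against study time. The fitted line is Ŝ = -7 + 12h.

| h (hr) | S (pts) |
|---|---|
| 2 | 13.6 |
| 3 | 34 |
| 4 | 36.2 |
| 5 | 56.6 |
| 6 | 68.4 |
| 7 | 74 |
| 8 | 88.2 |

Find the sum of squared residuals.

h=2: Ŝ = -7 + 12·2 = 17; r = 13.6 − 17 = -3.4
h=3: Ŝ = -7 + 12·3 = 29; r = 34 − 29 = 5
h=4: Ŝ = -7 + 12·4 = 41; r = 36.2 − 41 = -4.8
h=5: Ŝ = -7 + 12·5 = 53; r = 56.6 − 53 = 3.6
h=6: Ŝ = -7 + 12·6 = 65; r = 68.4 − 65 = 3.4
h=7: Ŝ = -7 + 12·7 = 77; r = 74 − 77 = -3
h=8: Ŝ = -7 + 12·8 = 89; r = 88.2 − 89 = -0.8
SSE = 11.56 + 25 + 23.04 + 12.96 + 11.56 + 9 + 0.64 = 93.76

SSE = 93.76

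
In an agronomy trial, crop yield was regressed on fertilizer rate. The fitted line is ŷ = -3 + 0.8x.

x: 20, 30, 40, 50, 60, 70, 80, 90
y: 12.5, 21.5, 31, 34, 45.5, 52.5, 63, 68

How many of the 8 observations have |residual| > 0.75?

x=20: ŷ = -3 + 0.8·20 = 13; e = 12.5 − 13 = -0.5
x=30: ŷ = -3 + 0.8·30 = 21; e = 21.5 − 21 = 0.5
x=40: ŷ = -3 + 0.8·40 = 29; e = 31 − 29 = 2
x=50: ŷ = -3 + 0.8·50 = 37; e = 34 − 37 = -3
x=60: ŷ = -3 + 0.8·60 = 45; e = 45.5 − 45 = 0.5
x=70: ŷ = -3 + 0.8·70 = 53; e = 52.5 − 53 = -0.5
x=80: ŷ = -3 + 0.8·80 = 61; e = 63 − 61 = 2
x=90: ŷ = -3 + 0.8·90 = 69; e = 68 − 69 = -1
|e| > 0.75: x=40 (|e|=2), x=50 (|e|=3), x=80 (|e|=2), x=90 (|e|=1) → 4

4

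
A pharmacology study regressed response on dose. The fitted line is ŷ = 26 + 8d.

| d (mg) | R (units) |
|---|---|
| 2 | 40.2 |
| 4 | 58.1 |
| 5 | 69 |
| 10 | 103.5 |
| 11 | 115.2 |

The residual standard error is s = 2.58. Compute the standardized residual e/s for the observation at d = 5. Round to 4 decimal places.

1.1628

ŷ = 26 + 8·5 = 66
e = 69 − 66 = 3
e/s = 3 / 2.58 = 1.1628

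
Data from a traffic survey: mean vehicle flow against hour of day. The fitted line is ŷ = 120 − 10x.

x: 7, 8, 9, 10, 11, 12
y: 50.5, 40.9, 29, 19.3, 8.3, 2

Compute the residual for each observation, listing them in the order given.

x=7: ŷ = 120 − 10·7 = 50; e = 50.5 − 50 = 0.5
x=8: ŷ = 120 − 10·8 = 40; e = 40.9 − 40 = 0.9
x=9: ŷ = 120 − 10·9 = 30; e = 29 − 30 = -1
x=10: ŷ = 120 − 10·10 = 20; e = 19.3 − 20 = -0.7
x=11: ŷ = 120 − 10·11 = 10; e = 8.3 − 10 = -1.7
x=12: ŷ = 120 − 10·12 = 0; e = 2 − 0 = 2

0.5, 0.9, -1, -0.7, -1.7, 2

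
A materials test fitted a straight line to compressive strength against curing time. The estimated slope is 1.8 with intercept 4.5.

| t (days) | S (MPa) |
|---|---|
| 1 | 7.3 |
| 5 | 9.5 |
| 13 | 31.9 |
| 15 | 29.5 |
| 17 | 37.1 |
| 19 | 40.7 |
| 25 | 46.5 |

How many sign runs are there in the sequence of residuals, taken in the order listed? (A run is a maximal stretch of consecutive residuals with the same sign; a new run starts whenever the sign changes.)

6 runs

t=1: Ŝ = 4.5 + 1.8·1 = 6.3; r = 7.3 − 6.3 = 1
t=5: Ŝ = 4.5 + 1.8·5 = 13.5; r = 9.5 − 13.5 = -4
t=13: Ŝ = 4.5 + 1.8·13 = 27.9; r = 31.9 − 27.9 = 4
t=15: Ŝ = 4.5 + 1.8·15 = 31.5; r = 29.5 − 31.5 = -2
t=17: Ŝ = 4.5 + 1.8·17 = 35.1; r = 37.1 − 35.1 = 2
t=19: Ŝ = 4.5 + 1.8·19 = 38.7; r = 40.7 − 38.7 = 2
t=25: Ŝ = 4.5 + 1.8·25 = 49.5; r = 46.5 − 49.5 = -3
Signs: + − + − + + −
Runs: +×1, −×1, +×1, −×1, +×2, −×1 → 6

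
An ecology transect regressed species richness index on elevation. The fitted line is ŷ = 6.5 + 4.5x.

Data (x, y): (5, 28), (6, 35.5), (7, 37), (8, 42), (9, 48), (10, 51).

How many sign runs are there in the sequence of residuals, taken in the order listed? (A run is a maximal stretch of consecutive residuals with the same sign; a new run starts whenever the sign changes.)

x=5: ŷ = 6.5 + 4.5·5 = 29; r = 28 − 29 = -1
x=6: ŷ = 6.5 + 4.5·6 = 33.5; r = 35.5 − 33.5 = 2
x=7: ŷ = 6.5 + 4.5·7 = 38; r = 37 − 38 = -1
x=8: ŷ = 6.5 + 4.5·8 = 42.5; r = 42 − 42.5 = -0.5
x=9: ŷ = 6.5 + 4.5·9 = 47; r = 48 − 47 = 1
x=10: ŷ = 6.5 + 4.5·10 = 51.5; r = 51 − 51.5 = -0.5
Signs: − + − − + −
Runs: −×1, +×1, −×2, +×1, −×1 → 5

5 runs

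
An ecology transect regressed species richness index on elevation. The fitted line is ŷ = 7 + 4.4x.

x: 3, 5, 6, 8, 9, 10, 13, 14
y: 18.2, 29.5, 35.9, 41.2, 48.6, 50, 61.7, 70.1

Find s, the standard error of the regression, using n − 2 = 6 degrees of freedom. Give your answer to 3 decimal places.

s = 2.041

x=3: ŷ = 7 + 4.4·3 = 20.2; e = 18.2 − 20.2 = -2
x=5: ŷ = 7 + 4.4·5 = 29; e = 29.5 − 29 = 0.5
x=6: ŷ = 7 + 4.4·6 = 33.4; e = 35.9 − 33.4 = 2.5
x=8: ŷ = 7 + 4.4·8 = 42.2; e = 41.2 − 42.2 = -1
x=9: ŷ = 7 + 4.4·9 = 46.6; e = 48.6 − 46.6 = 2
x=10: ŷ = 7 + 4.4·10 = 51; e = 50 − 51 = -1
x=13: ŷ = 7 + 4.4·13 = 64.2; e = 61.7 − 64.2 = -2.5
x=14: ŷ = 7 + 4.4·14 = 68.6; e = 70.1 − 68.6 = 1.5
SSE = 4 + 0.25 + 6.25 + 1 + 4 + 1 + 6.25 + 2.25 = 25
s = √(25/6) = √4.16667 ≈ 2.041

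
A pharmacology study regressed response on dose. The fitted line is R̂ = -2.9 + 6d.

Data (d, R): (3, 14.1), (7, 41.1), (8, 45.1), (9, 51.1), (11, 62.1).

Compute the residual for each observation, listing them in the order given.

d=3: R̂ = -2.9 + 6·3 = 15.1; e = 14.1 − 15.1 = -1
d=7: R̂ = -2.9 + 6·7 = 39.1; e = 41.1 − 39.1 = 2
d=8: R̂ = -2.9 + 6·8 = 45.1; e = 45.1 − 45.1 = 0
d=9: R̂ = -2.9 + 6·9 = 51.1; e = 51.1 − 51.1 = 0
d=11: R̂ = -2.9 + 6·11 = 63.1; e = 62.1 − 63.1 = -1

-1, 2, 0, 0, -1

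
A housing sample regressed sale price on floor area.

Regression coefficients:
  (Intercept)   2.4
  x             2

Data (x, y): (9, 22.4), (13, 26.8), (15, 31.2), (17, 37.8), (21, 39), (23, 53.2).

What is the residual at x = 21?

e = -5.4

ŷ = 2.4 + 2·21 = 44.4
e = 39 − 44.4 = -5.4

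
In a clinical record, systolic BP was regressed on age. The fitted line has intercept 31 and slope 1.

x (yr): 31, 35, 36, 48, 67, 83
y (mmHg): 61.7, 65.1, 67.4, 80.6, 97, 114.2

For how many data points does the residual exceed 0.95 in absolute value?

x=31: ŷ = 31 + 31 = 62; r = 61.7 − 62 = -0.3
x=35: ŷ = 31 + 35 = 66; r = 65.1 − 66 = -0.9
x=36: ŷ = 31 + 36 = 67; r = 67.4 − 67 = 0.4
x=48: ŷ = 31 + 48 = 79; r = 80.6 − 79 = 1.6
x=67: ŷ = 31 + 67 = 98; r = 97 − 98 = -1
x=83: ŷ = 31 + 83 = 114; r = 114.2 − 114 = 0.2
|r| > 0.95: x=48 (|r|=1.6), x=67 (|r|=1) → 2

2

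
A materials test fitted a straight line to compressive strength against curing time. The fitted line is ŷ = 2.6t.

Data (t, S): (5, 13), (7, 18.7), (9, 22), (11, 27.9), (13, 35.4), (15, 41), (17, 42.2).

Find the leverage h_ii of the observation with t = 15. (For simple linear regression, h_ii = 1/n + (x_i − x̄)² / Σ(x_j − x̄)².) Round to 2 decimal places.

h = 0.29

t̄ = (5 + 7 + 9 + 11 + 13 + 15 + 17)/7 = 11
Σ(t − t̄)² = 36 + 16 + 4 + 0 + 4 + 16 + 36 = 112
h = 1/7 + (4)²/112 = 0.142857 + 0.142857 = 0.29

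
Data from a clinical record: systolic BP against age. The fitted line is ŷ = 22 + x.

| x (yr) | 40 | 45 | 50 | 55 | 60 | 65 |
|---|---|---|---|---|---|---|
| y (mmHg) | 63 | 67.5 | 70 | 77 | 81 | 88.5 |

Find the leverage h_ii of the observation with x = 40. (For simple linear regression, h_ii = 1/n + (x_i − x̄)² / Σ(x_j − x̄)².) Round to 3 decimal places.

h = 0.524

x̄ = (40 + 45 + 50 + 55 + 60 + 65)/6 = 52.5
Σ(x − x̄)² = 156.25 + 56.25 + 6.25 + 6.25 + 56.25 + 156.25 = 437.5
h = 1/6 + (-12.5)²/437.5 = 0.166667 + 0.357143 = 0.524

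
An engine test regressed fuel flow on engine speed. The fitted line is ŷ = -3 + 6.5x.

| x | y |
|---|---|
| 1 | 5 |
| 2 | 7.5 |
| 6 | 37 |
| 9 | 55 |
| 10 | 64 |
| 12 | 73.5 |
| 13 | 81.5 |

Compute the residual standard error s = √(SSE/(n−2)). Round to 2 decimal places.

x=1: ŷ = -3 + 6.5·1 = 3.5; e = 5 − 3.5 = 1.5
x=2: ŷ = -3 + 6.5·2 = 10; e = 7.5 − 10 = -2.5
x=6: ŷ = -3 + 6.5·6 = 36; e = 37 − 36 = 1
x=9: ŷ = -3 + 6.5·9 = 55.5; e = 55 − 55.5 = -0.5
x=10: ŷ = -3 + 6.5·10 = 62; e = 64 − 62 = 2
x=12: ŷ = -3 + 6.5·12 = 75; e = 73.5 − 75 = -1.5
x=13: ŷ = -3 + 6.5·13 = 81.5; e = 81.5 − 81.5 = 0
SSE = 2.25 + 6.25 + 1 + 0.25 + 4 + 2.25 + 0 = 16
s = √(16/5) = √3.2 ≈ 1.79

s = 1.79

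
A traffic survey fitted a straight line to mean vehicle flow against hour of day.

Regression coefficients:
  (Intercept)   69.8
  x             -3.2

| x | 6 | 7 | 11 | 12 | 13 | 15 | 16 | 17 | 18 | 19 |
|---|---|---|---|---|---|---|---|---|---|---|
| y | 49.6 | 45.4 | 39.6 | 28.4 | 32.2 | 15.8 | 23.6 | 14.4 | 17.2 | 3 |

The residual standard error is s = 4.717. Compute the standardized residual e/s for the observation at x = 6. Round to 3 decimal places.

-0.212

ŷ = 69.8 − 3.2·6 = 50.6
e = 49.6 − 50.6 = -1
e/s = -1 / 4.717 = -0.212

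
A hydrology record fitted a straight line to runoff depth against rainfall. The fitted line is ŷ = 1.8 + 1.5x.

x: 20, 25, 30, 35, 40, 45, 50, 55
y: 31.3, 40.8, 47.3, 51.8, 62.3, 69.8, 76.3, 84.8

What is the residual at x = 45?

ŷ = 1.8 + 1.5·45 = 69.3
e = 69.8 − 69.3 = 0.5

e = 0.5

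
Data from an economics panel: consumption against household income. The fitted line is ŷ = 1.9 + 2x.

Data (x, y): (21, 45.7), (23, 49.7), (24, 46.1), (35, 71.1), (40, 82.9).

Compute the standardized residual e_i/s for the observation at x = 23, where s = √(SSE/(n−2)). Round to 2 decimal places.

x=21: ŷ = 1.9 + 2·21 = 43.9; e = 45.7 − 43.9 = 1.8
x=23: ŷ = 1.9 + 2·23 = 47.9; e = 49.7 − 47.9 = 1.8
x=24: ŷ = 1.9 + 2·24 = 49.9; e = 46.1 − 49.9 = -3.8
x=35: ŷ = 1.9 + 2·35 = 71.9; e = 71.1 − 71.9 = -0.8
x=40: ŷ = 1.9 + 2·40 = 81.9; e = 82.9 − 81.9 = 1
SSE = 3.24 + 3.24 + 14.44 + 0.64 + 1 = 22.56
s = √(22.56/3) = 2.74226
e/s = 1.8 / 2.74226 = 0.66

0.66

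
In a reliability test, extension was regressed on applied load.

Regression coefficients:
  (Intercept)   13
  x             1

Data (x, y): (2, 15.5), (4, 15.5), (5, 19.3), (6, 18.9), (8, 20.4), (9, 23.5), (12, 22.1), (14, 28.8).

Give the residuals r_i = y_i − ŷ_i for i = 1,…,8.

x=2: ŷ = 13 + 2 = 15; r = 15.5 − 15 = 0.5
x=4: ŷ = 13 + 4 = 17; r = 15.5 − 17 = -1.5
x=5: ŷ = 13 + 5 = 18; r = 19.3 − 18 = 1.3
x=6: ŷ = 13 + 6 = 19; r = 18.9 − 19 = -0.1
x=8: ŷ = 13 + 8 = 21; r = 20.4 − 21 = -0.6
x=9: ŷ = 13 + 9 = 22; r = 23.5 − 22 = 1.5
x=12: ŷ = 13 + 12 = 25; r = 22.1 − 25 = -2.9
x=14: ŷ = 13 + 14 = 27; r = 28.8 − 27 = 1.8

0.5, -1.5, 1.3, -0.1, -0.6, 1.5, -2.9, 1.8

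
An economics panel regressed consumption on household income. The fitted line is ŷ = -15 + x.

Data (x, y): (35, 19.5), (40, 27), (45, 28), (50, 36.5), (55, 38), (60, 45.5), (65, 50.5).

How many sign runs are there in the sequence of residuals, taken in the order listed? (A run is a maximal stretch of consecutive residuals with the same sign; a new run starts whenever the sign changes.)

x=35: ŷ = -15 + 35 = 20; r = 19.5 − 20 = -0.5
x=40: ŷ = -15 + 40 = 25; r = 27 − 25 = 2
x=45: ŷ = -15 + 45 = 30; r = 28 − 30 = -2
x=50: ŷ = -15 + 50 = 35; r = 36.5 − 35 = 1.5
x=55: ŷ = -15 + 55 = 40; r = 38 − 40 = -2
x=60: ŷ = -15 + 60 = 45; r = 45.5 − 45 = 0.5
x=65: ŷ = -15 + 65 = 50; r = 50.5 − 50 = 0.5
Signs: − + − + − + +
Runs: −×1, +×1, −×1, +×1, −×1, +×2 → 6

6 runs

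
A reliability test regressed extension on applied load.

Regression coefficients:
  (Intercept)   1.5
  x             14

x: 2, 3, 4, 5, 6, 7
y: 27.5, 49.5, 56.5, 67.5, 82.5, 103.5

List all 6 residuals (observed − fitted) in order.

x=2: ŷ = 1.5 + 14·2 = 29.5; e = 27.5 − 29.5 = -2
x=3: ŷ = 1.5 + 14·3 = 43.5; e = 49.5 − 43.5 = 6
x=4: ŷ = 1.5 + 14·4 = 57.5; e = 56.5 − 57.5 = -1
x=5: ŷ = 1.5 + 14·5 = 71.5; e = 67.5 − 71.5 = -4
x=6: ŷ = 1.5 + 14·6 = 85.5; e = 82.5 − 85.5 = -3
x=7: ŷ = 1.5 + 14·7 = 99.5; e = 103.5 − 99.5 = 4

-2, 6, -1, -4, -3, 4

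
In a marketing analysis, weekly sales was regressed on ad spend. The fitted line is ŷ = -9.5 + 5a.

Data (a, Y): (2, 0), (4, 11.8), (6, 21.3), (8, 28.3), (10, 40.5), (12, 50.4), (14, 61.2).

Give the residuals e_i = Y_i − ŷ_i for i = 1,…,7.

-0.5, 1.3, 0.8, -2.2, 0, -0.1, 0.7

a=2: ŷ = -9.5 + 5·2 = 0.5; e = 0 − 0.5 = -0.5
a=4: ŷ = -9.5 + 5·4 = 10.5; e = 11.8 − 10.5 = 1.3
a=6: ŷ = -9.5 + 5·6 = 20.5; e = 21.3 − 20.5 = 0.8
a=8: ŷ = -9.5 + 5·8 = 30.5; e = 28.3 − 30.5 = -2.2
a=10: ŷ = -9.5 + 5·10 = 40.5; e = 40.5 − 40.5 = 0
a=12: ŷ = -9.5 + 5·12 = 50.5; e = 50.4 − 50.5 = -0.1
a=14: ŷ = -9.5 + 5·14 = 60.5; e = 61.2 − 60.5 = 0.7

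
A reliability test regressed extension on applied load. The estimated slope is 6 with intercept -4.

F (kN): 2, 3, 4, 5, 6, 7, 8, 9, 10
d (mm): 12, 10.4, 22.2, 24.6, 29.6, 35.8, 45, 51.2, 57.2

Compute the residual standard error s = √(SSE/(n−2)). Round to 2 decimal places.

s = 2.68

F=2: d̂ = -4 + 6·2 = 8; e = 12 − 8 = 4
F=3: d̂ = -4 + 6·3 = 14; e = 10.4 − 14 = -3.6
F=4: d̂ = -4 + 6·4 = 20; e = 22.2 − 20 = 2.2
F=5: d̂ = -4 + 6·5 = 26; e = 24.6 − 26 = -1.4
F=6: d̂ = -4 + 6·6 = 32; e = 29.6 − 32 = -2.4
F=7: d̂ = -4 + 6·7 = 38; e = 35.8 − 38 = -2.2
F=8: d̂ = -4 + 6·8 = 44; e = 45 − 44 = 1
F=9: d̂ = -4 + 6·9 = 50; e = 51.2 − 50 = 1.2
F=10: d̂ = -4 + 6·10 = 56; e = 57.2 − 56 = 1.2
SSE = 16 + 12.96 + 4.84 + 1.96 + 5.76 + 4.84 + 1 + 1.44 + 1.44 = 50.24
s = √(50.24/7) = √7.17714 ≈ 2.68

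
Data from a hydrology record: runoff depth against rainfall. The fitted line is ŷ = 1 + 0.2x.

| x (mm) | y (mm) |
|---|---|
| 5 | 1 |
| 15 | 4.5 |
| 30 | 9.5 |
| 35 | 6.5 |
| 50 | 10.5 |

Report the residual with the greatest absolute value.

r = 2.5

x=5: ŷ = 1 + 0.2·5 = 2; r = 1 − 2 = -1
x=15: ŷ = 1 + 0.2·15 = 4; r = 4.5 − 4 = 0.5
x=30: ŷ = 1 + 0.2·30 = 7; r = 9.5 − 7 = 2.5
x=35: ŷ = 1 + 0.2·35 = 8; r = 6.5 − 8 = -1.5
x=50: ŷ = 1 + 0.2·50 = 11; r = 10.5 − 11 = -0.5
Largest |r| is 2.5 at x = 30, residual 2.5.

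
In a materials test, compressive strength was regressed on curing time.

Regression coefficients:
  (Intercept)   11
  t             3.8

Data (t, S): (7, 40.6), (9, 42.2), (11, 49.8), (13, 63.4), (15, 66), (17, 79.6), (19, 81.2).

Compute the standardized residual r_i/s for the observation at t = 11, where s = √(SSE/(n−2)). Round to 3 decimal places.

-0.866

t=7: ŷ = 11 + 3.8·7 = 37.6; r = 40.6 − 37.6 = 3
t=9: ŷ = 11 + 3.8·9 = 45.2; r = 42.2 − 45.2 = -3
t=11: ŷ = 11 + 3.8·11 = 52.8; r = 49.8 − 52.8 = -3
t=13: ŷ = 11 + 3.8·13 = 60.4; r = 63.4 − 60.4 = 3
t=15: ŷ = 11 + 3.8·15 = 68; r = 66 − 68 = -2
t=17: ŷ = 11 + 3.8·17 = 75.6; r = 79.6 − 75.6 = 4
t=19: ŷ = 11 + 3.8·19 = 83.2; r = 81.2 − 83.2 = -2
SSE = 9 + 9 + 9 + 9 + 4 + 16 + 4 = 60
s = √(60/5) = 3.4641
r/s = -3 / 3.4641 = -0.866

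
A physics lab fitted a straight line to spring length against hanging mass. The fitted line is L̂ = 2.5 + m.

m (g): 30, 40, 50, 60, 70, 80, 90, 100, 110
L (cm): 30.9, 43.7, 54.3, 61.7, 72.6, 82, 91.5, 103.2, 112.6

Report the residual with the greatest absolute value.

m=30: L̂ = 2.5 + 30 = 32.5; e = 30.9 − 32.5 = -1.6
m=40: L̂ = 2.5 + 40 = 42.5; e = 43.7 − 42.5 = 1.2
m=50: L̂ = 2.5 + 50 = 52.5; e = 54.3 − 52.5 = 1.8
m=60: L̂ = 2.5 + 60 = 62.5; e = 61.7 − 62.5 = -0.8
m=70: L̂ = 2.5 + 70 = 72.5; e = 72.6 − 72.5 = 0.1
m=80: L̂ = 2.5 + 80 = 82.5; e = 82 − 82.5 = -0.5
m=90: L̂ = 2.5 + 90 = 92.5; e = 91.5 − 92.5 = -1
m=100: L̂ = 2.5 + 100 = 102.5; e = 103.2 − 102.5 = 0.7
m=110: L̂ = 2.5 + 110 = 112.5; e = 112.6 − 112.5 = 0.1
Largest |e| is 1.8 at m = 50, residual 1.8.

e = 1.8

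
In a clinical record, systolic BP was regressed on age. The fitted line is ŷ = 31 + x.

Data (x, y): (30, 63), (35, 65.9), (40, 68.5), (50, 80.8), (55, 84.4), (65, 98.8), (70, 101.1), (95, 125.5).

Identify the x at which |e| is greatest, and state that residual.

x = 65, e = 2.8

x=30: ŷ = 31 + 30 = 61; e = 63 − 61 = 2
x=35: ŷ = 31 + 35 = 66; e = 65.9 − 66 = -0.1
x=40: ŷ = 31 + 40 = 71; e = 68.5 − 71 = -2.5
x=50: ŷ = 31 + 50 = 81; e = 80.8 − 81 = -0.2
x=55: ŷ = 31 + 55 = 86; e = 84.4 − 86 = -1.6
x=65: ŷ = 31 + 65 = 96; e = 98.8 − 96 = 2.8
x=70: ŷ = 31 + 70 = 101; e = 101.1 − 101 = 0.1
x=95: ŷ = 31 + 95 = 126; e = 125.5 − 126 = -0.5
Largest |e| is 2.8 at x = 65, residual 2.8.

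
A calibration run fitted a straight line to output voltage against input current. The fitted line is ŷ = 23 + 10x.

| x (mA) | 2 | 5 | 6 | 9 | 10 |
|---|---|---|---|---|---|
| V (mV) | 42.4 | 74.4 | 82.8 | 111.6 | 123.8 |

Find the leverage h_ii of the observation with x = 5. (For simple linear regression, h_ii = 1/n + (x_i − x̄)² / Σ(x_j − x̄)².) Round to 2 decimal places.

h = 0.25

x̄ = (2 + 5 + 6 + 9 + 10)/5 = 6.4
Σ(x − x̄)² = 19.36 + 1.96 + 0.16 + 6.76 + 12.96 = 41.2
h = 1/5 + (-1.4)²/41.2 = 0.2 + 0.0475728 = 0.25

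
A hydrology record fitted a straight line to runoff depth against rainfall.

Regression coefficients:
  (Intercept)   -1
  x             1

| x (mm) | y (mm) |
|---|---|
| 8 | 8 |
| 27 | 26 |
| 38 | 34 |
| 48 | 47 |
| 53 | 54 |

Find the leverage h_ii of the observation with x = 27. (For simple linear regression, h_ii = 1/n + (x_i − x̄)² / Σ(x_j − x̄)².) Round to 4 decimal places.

h = 0.2470

x̄ = (8 + 27 + 38 + 48 + 53)/5 = 34.8
Σ(x − x̄)² = 718.24 + 60.84 + 10.24 + 174.24 + 331.24 = 1294.8
h = 1/5 + (-7.8)²/1294.8 = 0.2 + 0.046988 = 0.2470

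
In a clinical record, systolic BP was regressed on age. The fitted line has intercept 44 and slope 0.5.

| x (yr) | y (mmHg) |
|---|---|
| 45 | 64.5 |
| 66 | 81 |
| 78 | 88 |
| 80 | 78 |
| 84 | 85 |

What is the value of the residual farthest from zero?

x=45: ŷ = 44 + 0.5·45 = 66.5; e = 64.5 − 66.5 = -2
x=66: ŷ = 44 + 0.5·66 = 77; e = 81 − 77 = 4
x=78: ŷ = 44 + 0.5·78 = 83; e = 88 − 83 = 5
x=80: ŷ = 44 + 0.5·80 = 84; e = 78 − 84 = -6
x=84: ŷ = 44 + 0.5·84 = 86; e = 85 − 86 = -1
Largest |e| is 6 at x = 80, residual -6.

e = -6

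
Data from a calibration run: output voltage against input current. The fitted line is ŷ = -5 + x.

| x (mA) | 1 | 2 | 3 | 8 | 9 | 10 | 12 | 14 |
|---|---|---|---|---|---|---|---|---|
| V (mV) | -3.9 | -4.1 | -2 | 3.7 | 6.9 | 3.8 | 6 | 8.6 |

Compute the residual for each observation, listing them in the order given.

x=1: ŷ = -5 + 1 = -4; r = -3.9 − (-4) = 0.1
x=2: ŷ = -5 + 2 = -3; r = -4.1 − (-3) = -1.1
x=3: ŷ = -5 + 3 = -2; r = -2 − (-2) = 0
x=8: ŷ = -5 + 8 = 3; r = 3.7 − 3 = 0.7
x=9: ŷ = -5 + 9 = 4; r = 6.9 − 4 = 2.9
x=10: ŷ = -5 + 10 = 5; r = 3.8 − 5 = -1.2
x=12: ŷ = -5 + 12 = 7; r = 6 − 7 = -1
x=14: ŷ = -5 + 14 = 9; r = 8.6 − 9 = -0.4

0.1, -1.1, 0, 0.7, 2.9, -1.2, -1, -0.4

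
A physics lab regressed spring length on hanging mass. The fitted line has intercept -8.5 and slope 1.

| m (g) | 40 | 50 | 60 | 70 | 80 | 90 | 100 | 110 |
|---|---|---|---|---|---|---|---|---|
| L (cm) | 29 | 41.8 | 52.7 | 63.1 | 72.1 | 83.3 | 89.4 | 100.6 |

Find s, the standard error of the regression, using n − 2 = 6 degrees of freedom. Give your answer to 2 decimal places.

m=40: L̂ = -8.5 + 40 = 31.5; r = 29 − 31.5 = -2.5
m=50: L̂ = -8.5 + 50 = 41.5; r = 41.8 − 41.5 = 0.3
m=60: L̂ = -8.5 + 60 = 51.5; r = 52.7 − 51.5 = 1.2
m=70: L̂ = -8.5 + 70 = 61.5; r = 63.1 − 61.5 = 1.6
m=80: L̂ = -8.5 + 80 = 71.5; r = 72.1 − 71.5 = 0.6
m=90: L̂ = -8.5 + 90 = 81.5; r = 83.3 − 81.5 = 1.8
m=100: L̂ = -8.5 + 100 = 91.5; r = 89.4 − 91.5 = -2.1
m=110: L̂ = -8.5 + 110 = 101.5; r = 100.6 − 101.5 = -0.9
SSE = 6.25 + 0.09 + 1.44 + 2.56 + 0.36 + 3.24 + 4.41 + 0.81 = 19.16
s = √(19.16/6) = √3.19333 ≈ 1.79

s = 1.79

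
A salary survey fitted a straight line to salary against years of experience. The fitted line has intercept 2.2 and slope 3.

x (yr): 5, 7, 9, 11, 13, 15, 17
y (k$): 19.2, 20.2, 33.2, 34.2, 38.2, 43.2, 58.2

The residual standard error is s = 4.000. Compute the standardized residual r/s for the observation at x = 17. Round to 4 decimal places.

ŷ = 2.2 + 3·17 = 53.2
r = 58.2 − 53.2 = 5
r/s = 5 / 4.000 = 1.2500

1.2500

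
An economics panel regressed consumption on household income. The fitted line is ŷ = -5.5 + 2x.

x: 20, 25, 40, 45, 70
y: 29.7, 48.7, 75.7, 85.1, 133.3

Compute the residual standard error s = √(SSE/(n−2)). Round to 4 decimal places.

x=20: ŷ = -5.5 + 2·20 = 34.5; r = 29.7 − 34.5 = -4.8
x=25: ŷ = -5.5 + 2·25 = 44.5; r = 48.7 − 44.5 = 4.2
x=40: ŷ = -5.5 + 2·40 = 74.5; r = 75.7 − 74.5 = 1.2
x=45: ŷ = -5.5 + 2·45 = 84.5; r = 85.1 − 84.5 = 0.6
x=70: ŷ = -5.5 + 2·70 = 134.5; r = 133.3 − 134.5 = -1.2
SSE = 23.04 + 17.64 + 1.44 + 0.36 + 1.44 = 43.92
s = √(43.92/3) = √14.64 ≈ 3.8262

s = 3.8262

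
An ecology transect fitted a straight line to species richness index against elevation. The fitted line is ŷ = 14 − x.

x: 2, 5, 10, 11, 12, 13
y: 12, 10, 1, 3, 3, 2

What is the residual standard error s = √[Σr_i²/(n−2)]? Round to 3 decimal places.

s = 1.732

x=2: ŷ = 14 − 2 = 12; r = 12 − 12 = 0
x=5: ŷ = 14 − 5 = 9; r = 10 − 9 = 1
x=10: ŷ = 14 − 10 = 4; r = 1 − 4 = -3
x=11: ŷ = 14 − 11 = 3; r = 3 − 3 = 0
x=12: ŷ = 14 − 12 = 2; r = 3 − 2 = 1
x=13: ŷ = 14 − 13 = 1; r = 2 − 1 = 1
SSE = 0 + 1 + 9 + 0 + 1 + 1 = 12
s = √(12/4) = √3 ≈ 1.732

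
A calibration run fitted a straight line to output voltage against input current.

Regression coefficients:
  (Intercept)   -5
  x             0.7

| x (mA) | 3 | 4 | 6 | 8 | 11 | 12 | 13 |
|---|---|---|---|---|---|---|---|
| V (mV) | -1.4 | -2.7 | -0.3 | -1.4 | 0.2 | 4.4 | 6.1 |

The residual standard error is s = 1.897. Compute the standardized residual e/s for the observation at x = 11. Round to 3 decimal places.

-1.318

V̂ = -5 + 0.7·11 = 2.7
e = 0.2 − 2.7 = -2.5
e/s = -2.5 / 1.897 = -1.318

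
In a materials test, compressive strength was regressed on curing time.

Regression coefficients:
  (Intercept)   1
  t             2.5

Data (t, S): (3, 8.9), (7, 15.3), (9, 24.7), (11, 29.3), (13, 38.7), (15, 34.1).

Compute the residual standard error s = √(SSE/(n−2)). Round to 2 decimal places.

t=3: Ŝ = 1 + 2.5·3 = 8.5; r = 8.9 − 8.5 = 0.4
t=7: Ŝ = 1 + 2.5·7 = 18.5; r = 15.3 − 18.5 = -3.2
t=9: Ŝ = 1 + 2.5·9 = 23.5; r = 24.7 − 23.5 = 1.2
t=11: Ŝ = 1 + 2.5·11 = 28.5; r = 29.3 − 28.5 = 0.8
t=13: Ŝ = 1 + 2.5·13 = 33.5; r = 38.7 − 33.5 = 5.2
t=15: Ŝ = 1 + 2.5·15 = 38.5; r = 34.1 − 38.5 = -4.4
SSE = 0.16 + 10.24 + 1.44 + 0.64 + 27.04 + 19.36 = 58.88
s = √(58.88/4) = √14.72 ≈ 3.84

s = 3.84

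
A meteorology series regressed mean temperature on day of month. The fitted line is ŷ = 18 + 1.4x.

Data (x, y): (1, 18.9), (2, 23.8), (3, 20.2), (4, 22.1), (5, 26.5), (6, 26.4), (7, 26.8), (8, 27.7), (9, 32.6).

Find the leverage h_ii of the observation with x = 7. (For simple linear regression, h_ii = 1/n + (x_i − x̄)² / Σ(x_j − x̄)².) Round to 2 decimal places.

x̄ = (1 + 2 + 3 + 4 + 5 + 6 + 7 + 8 + 9)/9 = 5
Σ(x − x̄)² = 16 + 9 + 4 + 1 + 0 + 1 + 4 + 9 + 16 = 60
h = 1/9 + (2)²/60 = 0.111111 + 0.0666667 = 0.18

h = 0.18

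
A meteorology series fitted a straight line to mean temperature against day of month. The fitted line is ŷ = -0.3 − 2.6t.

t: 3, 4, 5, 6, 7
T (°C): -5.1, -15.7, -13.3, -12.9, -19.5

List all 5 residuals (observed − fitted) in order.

t=3: ŷ = -0.3 − 2.6·3 = -8.1; e = -5.1 − (-8.1) = 3
t=4: ŷ = -0.3 − 2.6·4 = -10.7; e = -15.7 − (-10.7) = -5
t=5: ŷ = -0.3 − 2.6·5 = -13.3; e = -13.3 − (-13.3) = 0
t=6: ŷ = -0.3 − 2.6·6 = -15.9; e = -12.9 − (-15.9) = 3
t=7: ŷ = -0.3 − 2.6·7 = -18.5; e = -19.5 − (-18.5) = -1

3, -5, 0, 3, -1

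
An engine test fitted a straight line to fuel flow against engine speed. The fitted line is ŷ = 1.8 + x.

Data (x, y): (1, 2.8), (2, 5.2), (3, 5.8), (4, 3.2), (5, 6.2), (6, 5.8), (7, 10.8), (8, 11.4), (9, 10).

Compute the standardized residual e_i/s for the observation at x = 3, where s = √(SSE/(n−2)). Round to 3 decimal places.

x=1: ŷ = 1.8 + 1 = 2.8; e = 2.8 − 2.8 = 0
x=2: ŷ = 1.8 + 2 = 3.8; e = 5.2 − 3.8 = 1.4
x=3: ŷ = 1.8 + 3 = 4.8; e = 5.8 − 4.8 = 1
x=4: ŷ = 1.8 + 4 = 5.8; e = 3.2 − 5.8 = -2.6
x=5: ŷ = 1.8 + 5 = 6.8; e = 6.2 − 6.8 = -0.6
x=6: ŷ = 1.8 + 6 = 7.8; e = 5.8 − 7.8 = -2
x=7: ŷ = 1.8 + 7 = 8.8; e = 10.8 − 8.8 = 2
x=8: ŷ = 1.8 + 8 = 9.8; e = 11.4 − 9.8 = 1.6
x=9: ŷ = 1.8 + 9 = 10.8; e = 10 − 10.8 = -0.8
SSE = 0 + 1.96 + 1 + 6.76 + 0.36 + 4 + 4 + 2.56 + 0.64 = 21.28
s = √(21.28/7) = 1.74356
e/s = 1 / 1.74356 = 0.574

0.574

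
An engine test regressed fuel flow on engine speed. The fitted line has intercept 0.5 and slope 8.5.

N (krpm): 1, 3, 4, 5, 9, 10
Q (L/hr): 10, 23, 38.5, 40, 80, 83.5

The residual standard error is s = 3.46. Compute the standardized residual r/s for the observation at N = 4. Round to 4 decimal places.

1.1561

ŷ = 0.5 + 8.5·4 = 34.5
r = 38.5 − 34.5 = 4
r/s = 4 / 3.46 = 1.1561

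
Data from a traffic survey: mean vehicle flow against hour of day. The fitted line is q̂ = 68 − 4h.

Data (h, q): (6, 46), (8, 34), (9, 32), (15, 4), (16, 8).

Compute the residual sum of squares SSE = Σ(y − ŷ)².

h=6: q̂ = 68 − 4·6 = 44; e = 46 − 44 = 2
h=8: q̂ = 68 − 4·8 = 36; e = 34 − 36 = -2
h=9: q̂ = 68 − 4·9 = 32; e = 32 − 32 = 0
h=15: q̂ = 68 − 4·15 = 8; e = 4 − 8 = -4
h=16: q̂ = 68 − 4·16 = 4; e = 8 − 4 = 4
SSE = 4 + 4 + 0 + 16 + 16 = 40

SSE = 40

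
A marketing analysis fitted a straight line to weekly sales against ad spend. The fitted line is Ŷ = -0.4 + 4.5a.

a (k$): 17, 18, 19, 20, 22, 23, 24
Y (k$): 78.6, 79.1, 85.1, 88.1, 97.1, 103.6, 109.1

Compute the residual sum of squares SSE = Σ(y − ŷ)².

a=17: Ŷ = -0.4 + 4.5·17 = 76.1; e = 78.6 − 76.1 = 2.5
a=18: Ŷ = -0.4 + 4.5·18 = 80.6; e = 79.1 − 80.6 = -1.5
a=19: Ŷ = -0.4 + 4.5·19 = 85.1; e = 85.1 − 85.1 = 0
a=20: Ŷ = -0.4 + 4.5·20 = 89.6; e = 88.1 − 89.6 = -1.5
a=22: Ŷ = -0.4 + 4.5·22 = 98.6; e = 97.1 − 98.6 = -1.5
a=23: Ŷ = -0.4 + 4.5·23 = 103.1; e = 103.6 − 103.1 = 0.5
a=24: Ŷ = -0.4 + 4.5·24 = 107.6; e = 109.1 − 107.6 = 1.5
SSE = 6.25 + 2.25 + 0 + 2.25 + 2.25 + 0.25 + 2.25 = 15.5

SSE = 15.5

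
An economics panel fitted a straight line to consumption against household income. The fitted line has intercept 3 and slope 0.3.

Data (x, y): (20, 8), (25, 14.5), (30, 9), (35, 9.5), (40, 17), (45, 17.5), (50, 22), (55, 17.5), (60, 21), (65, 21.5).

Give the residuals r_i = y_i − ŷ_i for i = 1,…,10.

x=20: ŷ = 3 + 0.3·20 = 9; r = 8 − 9 = -1
x=25: ŷ = 3 + 0.3·25 = 10.5; r = 14.5 − 10.5 = 4
x=30: ŷ = 3 + 0.3·30 = 12; r = 9 − 12 = -3
x=35: ŷ = 3 + 0.3·35 = 13.5; r = 9.5 − 13.5 = -4
x=40: ŷ = 3 + 0.3·40 = 15; r = 17 − 15 = 2
x=45: ŷ = 3 + 0.3·45 = 16.5; r = 17.5 − 16.5 = 1
x=50: ŷ = 3 + 0.3·50 = 18; r = 22 − 18 = 4
x=55: ŷ = 3 + 0.3·55 = 19.5; r = 17.5 − 19.5 = -2
x=60: ŷ = 3 + 0.3·60 = 21; r = 21 − 21 = 0
x=65: ŷ = 3 + 0.3·65 = 22.5; r = 21.5 − 22.5 = -1

-1, 4, -3, -4, 2, 1, 4, -2, 0, -1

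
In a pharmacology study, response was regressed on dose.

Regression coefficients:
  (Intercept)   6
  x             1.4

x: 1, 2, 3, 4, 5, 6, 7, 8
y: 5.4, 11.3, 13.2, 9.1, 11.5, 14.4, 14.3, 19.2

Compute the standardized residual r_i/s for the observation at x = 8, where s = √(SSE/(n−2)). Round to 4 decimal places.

0.8402

x=1: ŷ = 6 + 1.4·1 = 7.4; r = 5.4 − 7.4 = -2
x=2: ŷ = 6 + 1.4·2 = 8.8; r = 11.3 − 8.8 = 2.5
x=3: ŷ = 6 + 1.4·3 = 10.2; r = 13.2 − 10.2 = 3
x=4: ŷ = 6 + 1.4·4 = 11.6; r = 9.1 − 11.6 = -2.5
x=5: ŷ = 6 + 1.4·5 = 13; r = 11.5 − 13 = -1.5
x=6: ŷ = 6 + 1.4·6 = 14.4; r = 14.4 − 14.4 = 0
x=7: ŷ = 6 + 1.4·7 = 15.8; r = 14.3 − 15.8 = -1.5
x=8: ŷ = 6 + 1.4·8 = 17.2; r = 19.2 − 17.2 = 2
SSE = 4 + 6.25 + 9 + 6.25 + 2.25 + 0 + 2.25 + 4 = 34
s = √(34/6) = 2.38048
r/s = 2 / 2.38048 = 0.8402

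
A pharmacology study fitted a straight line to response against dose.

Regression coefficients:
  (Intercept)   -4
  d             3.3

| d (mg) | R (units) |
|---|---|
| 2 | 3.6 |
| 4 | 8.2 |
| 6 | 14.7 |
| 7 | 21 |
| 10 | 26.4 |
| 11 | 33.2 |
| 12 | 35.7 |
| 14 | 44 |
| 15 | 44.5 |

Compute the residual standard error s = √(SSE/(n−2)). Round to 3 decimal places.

d=2: ŷ = -4 + 3.3·2 = 2.6; e = 3.6 − 2.6 = 1
d=4: ŷ = -4 + 3.3·4 = 9.2; e = 8.2 − 9.2 = -1
d=6: ŷ = -4 + 3.3·6 = 15.8; e = 14.7 − 15.8 = -1.1
d=7: ŷ = -4 + 3.3·7 = 19.1; e = 21 − 19.1 = 1.9
d=10: ŷ = -4 + 3.3·10 = 29; e = 26.4 − 29 = -2.6
d=11: ŷ = -4 + 3.3·11 = 32.3; e = 33.2 − 32.3 = 0.9
d=12: ŷ = -4 + 3.3·12 = 35.6; e = 35.7 − 35.6 = 0.1
d=14: ŷ = -4 + 3.3·14 = 42.2; e = 44 − 42.2 = 1.8
d=15: ŷ = -4 + 3.3·15 = 45.5; e = 44.5 − 45.5 = -1
SSE = 1 + 1 + 1.21 + 3.61 + 6.76 + 0.81 + 0.01 + 3.24 + 1 = 18.64
s = √(18.64/7) = √2.66286 ≈ 1.632

s = 1.632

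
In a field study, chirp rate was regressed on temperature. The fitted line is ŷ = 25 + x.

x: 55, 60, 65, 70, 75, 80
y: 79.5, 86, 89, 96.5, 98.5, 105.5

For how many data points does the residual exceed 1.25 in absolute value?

x=55: ŷ = 25 + 55 = 80; r = 79.5 − 80 = -0.5
x=60: ŷ = 25 + 60 = 85; r = 86 − 85 = 1
x=65: ŷ = 25 + 65 = 90; r = 89 − 90 = -1
x=70: ŷ = 25 + 70 = 95; r = 96.5 − 95 = 1.5
x=75: ŷ = 25 + 75 = 100; r = 98.5 − 100 = -1.5
x=80: ŷ = 25 + 80 = 105; r = 105.5 − 105 = 0.5
|r| > 1.25: x=70 (|r|=1.5), x=75 (|r|=1.5) → 2

2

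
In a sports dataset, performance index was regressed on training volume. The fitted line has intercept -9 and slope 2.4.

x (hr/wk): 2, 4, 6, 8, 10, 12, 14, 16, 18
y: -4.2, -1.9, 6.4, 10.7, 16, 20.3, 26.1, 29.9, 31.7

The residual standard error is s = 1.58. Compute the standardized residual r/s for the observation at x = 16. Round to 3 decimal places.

0.316

ŷ = -9 + 2.4·16 = 29.4
r = 29.9 − 29.4 = 0.5
r/s = 0.5 / 1.58 = 0.316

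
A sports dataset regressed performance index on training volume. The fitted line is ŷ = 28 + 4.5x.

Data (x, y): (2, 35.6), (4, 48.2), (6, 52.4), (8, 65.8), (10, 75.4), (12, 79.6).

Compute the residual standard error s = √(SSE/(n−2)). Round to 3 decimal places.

s = 2.661

x=2: ŷ = 28 + 4.5·2 = 37; e = 35.6 − 37 = -1.4
x=4: ŷ = 28 + 4.5·4 = 46; e = 48.2 − 46 = 2.2
x=6: ŷ = 28 + 4.5·6 = 55; e = 52.4 − 55 = -2.6
x=8: ŷ = 28 + 4.5·8 = 64; e = 65.8 − 64 = 1.8
x=10: ŷ = 28 + 4.5·10 = 73; e = 75.4 − 73 = 2.4
x=12: ŷ = 28 + 4.5·12 = 82; e = 79.6 − 82 = -2.4
SSE = 1.96 + 4.84 + 6.76 + 3.24 + 5.76 + 5.76 = 28.32
s = √(28.32/4) = √7.08 ≈ 2.661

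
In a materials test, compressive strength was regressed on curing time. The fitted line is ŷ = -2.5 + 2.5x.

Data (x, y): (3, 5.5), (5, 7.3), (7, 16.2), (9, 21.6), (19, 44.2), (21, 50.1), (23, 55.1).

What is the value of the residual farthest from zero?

e = -2.7

x=3: ŷ = -2.5 + 2.5·3 = 5; e = 5.5 − 5 = 0.5
x=5: ŷ = -2.5 + 2.5·5 = 10; e = 7.3 − 10 = -2.7
x=7: ŷ = -2.5 + 2.5·7 = 15; e = 16.2 − 15 = 1.2
x=9: ŷ = -2.5 + 2.5·9 = 20; e = 21.6 − 20 = 1.6
x=19: ŷ = -2.5 + 2.5·19 = 45; e = 44.2 − 45 = -0.8
x=21: ŷ = -2.5 + 2.5·21 = 50; e = 50.1 − 50 = 0.1
x=23: ŷ = -2.5 + 2.5·23 = 55; e = 55.1 − 55 = 0.1
Largest |e| is 2.7 at x = 5, residual -2.7.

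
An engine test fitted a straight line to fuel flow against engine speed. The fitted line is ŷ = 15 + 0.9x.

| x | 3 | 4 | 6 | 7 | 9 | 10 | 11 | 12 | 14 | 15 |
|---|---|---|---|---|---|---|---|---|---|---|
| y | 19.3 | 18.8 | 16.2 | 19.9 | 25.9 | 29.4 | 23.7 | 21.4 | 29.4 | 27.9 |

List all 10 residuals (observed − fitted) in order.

1.6, 0.2, -4.2, -1.4, 2.8, 5.4, -1.2, -4.4, 1.8, -0.6

x=3: ŷ = 15 + 0.9·3 = 17.7; e = 19.3 − 17.7 = 1.6
x=4: ŷ = 15 + 0.9·4 = 18.6; e = 18.8 − 18.6 = 0.2
x=6: ŷ = 15 + 0.9·6 = 20.4; e = 16.2 − 20.4 = -4.2
x=7: ŷ = 15 + 0.9·7 = 21.3; e = 19.9 − 21.3 = -1.4
x=9: ŷ = 15 + 0.9·9 = 23.1; e = 25.9 − 23.1 = 2.8
x=10: ŷ = 15 + 0.9·10 = 24; e = 29.4 − 24 = 5.4
x=11: ŷ = 15 + 0.9·11 = 24.9; e = 23.7 − 24.9 = -1.2
x=12: ŷ = 15 + 0.9·12 = 25.8; e = 21.4 − 25.8 = -4.4
x=14: ŷ = 15 + 0.9·14 = 27.6; e = 29.4 − 27.6 = 1.8
x=15: ŷ = 15 + 0.9·15 = 28.5; e = 27.9 − 28.5 = -0.6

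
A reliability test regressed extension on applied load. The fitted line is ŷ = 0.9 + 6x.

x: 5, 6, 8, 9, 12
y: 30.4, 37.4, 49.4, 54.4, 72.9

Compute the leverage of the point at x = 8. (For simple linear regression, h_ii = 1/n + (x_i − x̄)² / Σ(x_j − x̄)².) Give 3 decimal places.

x̄ = (5 + 6 + 8 + 9 + 12)/5 = 8
Σ(x − x̄)² = 9 + 4 + 0 + 1 + 16 = 30
h = 1/5 + (0)²/30 = 0.2 + 0 = 0.200

h = 0.200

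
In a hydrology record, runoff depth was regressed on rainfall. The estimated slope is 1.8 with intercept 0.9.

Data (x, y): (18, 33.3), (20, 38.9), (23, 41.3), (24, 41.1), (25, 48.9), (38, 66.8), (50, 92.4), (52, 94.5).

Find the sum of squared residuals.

SSE = 31.5

x=18: ŷ = 0.9 + 1.8·18 = 33.3; r = 33.3 − 33.3 = 0
x=20: ŷ = 0.9 + 1.8·20 = 36.9; r = 38.9 − 36.9 = 2
x=23: ŷ = 0.9 + 1.8·23 = 42.3; r = 41.3 − 42.3 = -1
x=24: ŷ = 0.9 + 1.8·24 = 44.1; r = 41.1 − 44.1 = -3
x=25: ŷ = 0.9 + 1.8·25 = 45.9; r = 48.9 − 45.9 = 3
x=38: ŷ = 0.9 + 1.8·38 = 69.3; r = 66.8 − 69.3 = -2.5
x=50: ŷ = 0.9 + 1.8·50 = 90.9; r = 92.4 − 90.9 = 1.5
x=52: ŷ = 0.9 + 1.8·52 = 94.5; r = 94.5 − 94.5 = 0
SSE = 0 + 4 + 1 + 9 + 9 + 6.25 + 2.25 + 0 = 31.5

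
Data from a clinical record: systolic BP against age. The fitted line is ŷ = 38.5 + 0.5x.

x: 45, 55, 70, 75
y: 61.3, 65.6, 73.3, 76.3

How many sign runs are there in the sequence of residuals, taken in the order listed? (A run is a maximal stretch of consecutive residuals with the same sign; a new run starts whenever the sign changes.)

x=45: ŷ = 38.5 + 0.5·45 = 61; e = 61.3 − 61 = 0.3
x=55: ŷ = 38.5 + 0.5·55 = 66; e = 65.6 − 66 = -0.4
x=70: ŷ = 38.5 + 0.5·70 = 73.5; e = 73.3 − 73.5 = -0.2
x=75: ŷ = 38.5 + 0.5·75 = 76; e = 76.3 − 76 = 0.3
Signs: + − − +
Runs: +×1, −×2, +×1 → 3

3 runs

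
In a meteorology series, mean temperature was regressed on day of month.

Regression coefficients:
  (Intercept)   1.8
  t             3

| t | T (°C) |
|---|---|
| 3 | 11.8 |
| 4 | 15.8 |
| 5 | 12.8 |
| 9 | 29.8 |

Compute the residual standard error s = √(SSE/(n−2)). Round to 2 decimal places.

s = 3.32

t=3: T̂ = 1.8 + 3·3 = 10.8; e = 11.8 − 10.8 = 1
t=4: T̂ = 1.8 + 3·4 = 13.8; e = 15.8 − 13.8 = 2
t=5: T̂ = 1.8 + 3·5 = 16.8; e = 12.8 − 16.8 = -4
t=9: T̂ = 1.8 + 3·9 = 28.8; e = 29.8 − 28.8 = 1
SSE = 1 + 4 + 16 + 1 = 22
s = √(22/2) = √11 ≈ 3.32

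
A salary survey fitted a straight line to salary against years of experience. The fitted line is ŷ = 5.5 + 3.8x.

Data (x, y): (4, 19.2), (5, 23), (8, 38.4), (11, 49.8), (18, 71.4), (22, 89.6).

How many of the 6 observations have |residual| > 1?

x=4: ŷ = 5.5 + 3.8·4 = 20.7; e = 19.2 − 20.7 = -1.5
x=5: ŷ = 5.5 + 3.8·5 = 24.5; e = 23 − 24.5 = -1.5
x=8: ŷ = 5.5 + 3.8·8 = 35.9; e = 38.4 − 35.9 = 2.5
x=11: ŷ = 5.5 + 3.8·11 = 47.3; e = 49.8 − 47.3 = 2.5
x=18: ŷ = 5.5 + 3.8·18 = 73.9; e = 71.4 − 73.9 = -2.5
x=22: ŷ = 5.5 + 3.8·22 = 89.1; e = 89.6 − 89.1 = 0.5
|e| > 1: x=4 (|e|=1.5), x=5 (|e|=1.5), x=8 (|e|=2.5), x=11 (|e|=2.5), x=18 (|e|=2.5) → 5

5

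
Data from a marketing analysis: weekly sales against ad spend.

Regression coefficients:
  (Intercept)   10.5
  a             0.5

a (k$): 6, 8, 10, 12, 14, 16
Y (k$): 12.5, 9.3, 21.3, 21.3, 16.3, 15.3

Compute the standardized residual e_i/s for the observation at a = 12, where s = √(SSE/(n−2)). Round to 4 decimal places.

0.9778

a=6: Ŷ = 10.5 + 0.5·6 = 13.5; e = 12.5 − 13.5 = -1
a=8: Ŷ = 10.5 + 0.5·8 = 14.5; e = 9.3 − 14.5 = -5.2
a=10: Ŷ = 10.5 + 0.5·10 = 15.5; e = 21.3 − 15.5 = 5.8
a=12: Ŷ = 10.5 + 0.5·12 = 16.5; e = 21.3 − 16.5 = 4.8
a=14: Ŷ = 10.5 + 0.5·14 = 17.5; e = 16.3 − 17.5 = -1.2
a=16: Ŷ = 10.5 + 0.5·16 = 18.5; e = 15.3 − 18.5 = -3.2
SSE = 1 + 27.04 + 33.64 + 23.04 + 1.44 + 10.24 = 96.4
s = √(96.4/4) = 4.90918
e/s = 4.8 / 4.90918 = 0.9778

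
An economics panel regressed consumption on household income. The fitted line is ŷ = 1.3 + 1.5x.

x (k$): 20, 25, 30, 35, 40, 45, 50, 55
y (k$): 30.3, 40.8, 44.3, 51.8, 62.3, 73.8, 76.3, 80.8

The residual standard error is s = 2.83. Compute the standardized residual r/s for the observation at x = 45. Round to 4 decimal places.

ŷ = 1.3 + 1.5·45 = 68.8
r = 73.8 − 68.8 = 5
r/s = 5 / 2.83 = 1.7668

1.7668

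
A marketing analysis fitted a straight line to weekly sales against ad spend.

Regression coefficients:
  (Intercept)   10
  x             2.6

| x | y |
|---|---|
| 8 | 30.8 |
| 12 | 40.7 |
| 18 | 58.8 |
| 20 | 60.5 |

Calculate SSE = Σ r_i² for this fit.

SSE = 6.5

x=8: ŷ = 10 + 2.6·8 = 30.8; r = 30.8 − 30.8 = 0
x=12: ŷ = 10 + 2.6·12 = 41.2; r = 40.7 − 41.2 = -0.5
x=18: ŷ = 10 + 2.6·18 = 56.8; r = 58.8 − 56.8 = 2
x=20: ŷ = 10 + 2.6·20 = 62; r = 60.5 − 62 = -1.5
SSE = 0 + 0.25 + 4 + 2.25 = 6.5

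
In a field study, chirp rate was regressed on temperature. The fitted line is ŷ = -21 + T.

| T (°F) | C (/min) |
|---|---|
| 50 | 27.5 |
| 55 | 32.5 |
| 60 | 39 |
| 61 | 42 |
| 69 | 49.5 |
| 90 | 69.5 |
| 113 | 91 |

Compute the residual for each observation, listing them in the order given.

T=50: ŷ = -21 + 50 = 29; r = 27.5 − 29 = -1.5
T=55: ŷ = -21 + 55 = 34; r = 32.5 − 34 = -1.5
T=60: ŷ = -21 + 60 = 39; r = 39 − 39 = 0
T=61: ŷ = -21 + 61 = 40; r = 42 − 40 = 2
T=69: ŷ = -21 + 69 = 48; r = 49.5 − 48 = 1.5
T=90: ŷ = -21 + 90 = 69; r = 69.5 − 69 = 0.5
T=113: ŷ = -21 + 113 = 92; r = 91 − 92 = -1

-1.5, -1.5, 0, 2, 1.5, 0.5, -1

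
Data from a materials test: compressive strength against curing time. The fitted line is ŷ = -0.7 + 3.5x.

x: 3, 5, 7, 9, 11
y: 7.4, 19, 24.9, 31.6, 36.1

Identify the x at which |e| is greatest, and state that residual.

x = 3, e = -2.4

x=3: ŷ = -0.7 + 3.5·3 = 9.8; e = 7.4 − 9.8 = -2.4
x=5: ŷ = -0.7 + 3.5·5 = 16.8; e = 19 − 16.8 = 2.2
x=7: ŷ = -0.7 + 3.5·7 = 23.8; e = 24.9 − 23.8 = 1.1
x=9: ŷ = -0.7 + 3.5·9 = 30.8; e = 31.6 − 30.8 = 0.8
x=11: ŷ = -0.7 + 3.5·11 = 37.8; e = 36.1 − 37.8 = -1.7
Largest |e| is 2.4 at x = 3, residual -2.4.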